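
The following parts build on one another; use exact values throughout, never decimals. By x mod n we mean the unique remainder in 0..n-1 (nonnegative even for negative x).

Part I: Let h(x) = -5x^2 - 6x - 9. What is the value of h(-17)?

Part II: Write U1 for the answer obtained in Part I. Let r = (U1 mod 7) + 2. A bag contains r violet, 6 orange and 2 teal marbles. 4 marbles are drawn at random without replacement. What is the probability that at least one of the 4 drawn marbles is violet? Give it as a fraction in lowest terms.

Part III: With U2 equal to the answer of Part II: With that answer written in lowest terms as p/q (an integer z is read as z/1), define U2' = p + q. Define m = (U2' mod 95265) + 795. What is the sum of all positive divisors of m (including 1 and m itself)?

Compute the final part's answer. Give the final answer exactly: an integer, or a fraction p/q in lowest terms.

Part I: -5*(-17)^2 - 6*(-17)^1 - 9 = (-1445) + (102) + (-9) = -1352; answer -1352
Part II: U1 = -1352; r = 8; total draws C(16,4) = 1820; complement C(8,4) = 70; favorable 1820 - 70 = 1750; P = 25/26; answer 25/26
Part III: U2 = 25/26; threaded value p + q = 51; m = 846; 846 = 2 * 3^2 * 47; sigma = (1 + 2) * (1 + 3 + 9) * (1 + 47) = 3 * 13 * 48 = 1872; answer 1872

1872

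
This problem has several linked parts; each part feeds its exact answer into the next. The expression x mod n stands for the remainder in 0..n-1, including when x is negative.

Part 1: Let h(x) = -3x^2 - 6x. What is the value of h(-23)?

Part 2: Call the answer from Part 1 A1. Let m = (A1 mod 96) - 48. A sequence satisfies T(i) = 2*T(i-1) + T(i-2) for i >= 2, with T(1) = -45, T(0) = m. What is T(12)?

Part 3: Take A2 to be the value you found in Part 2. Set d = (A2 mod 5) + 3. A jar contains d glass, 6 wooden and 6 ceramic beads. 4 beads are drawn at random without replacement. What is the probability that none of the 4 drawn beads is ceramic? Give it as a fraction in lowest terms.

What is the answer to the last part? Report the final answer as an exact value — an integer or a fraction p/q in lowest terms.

Part 1: -3*(-23)^2 - 6*(-23)^1 = (-1587) + (138) = -1449; answer -1449
Part 2: A1 = -1449; m = 39; T(2) = 2*(-45) + 1*(39) = -51; iterating: T(2)=-51, T(3)=-147, T(4)=-345, T(5)=-837, T(6)=-2019, T(7)=-4875, T(8)=-11769, T(9)=-28413, T(10)=-68595, T(11)=-165603, T(12)=-399801; answer -399801
Part 3: A2 = -399801; d = 7; total draws C(19,4) = 3876; favorable C(13,4) = 715; P = 715/3876; answer 715/3876

715/3876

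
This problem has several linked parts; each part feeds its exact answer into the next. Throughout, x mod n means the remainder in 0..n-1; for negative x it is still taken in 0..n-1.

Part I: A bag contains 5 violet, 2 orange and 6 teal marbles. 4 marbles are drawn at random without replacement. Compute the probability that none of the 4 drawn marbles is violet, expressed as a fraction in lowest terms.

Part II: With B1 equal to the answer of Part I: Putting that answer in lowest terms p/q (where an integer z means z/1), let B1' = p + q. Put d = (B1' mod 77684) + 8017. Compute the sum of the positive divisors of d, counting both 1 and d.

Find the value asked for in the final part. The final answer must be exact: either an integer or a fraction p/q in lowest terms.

12648

Part I: total draws C(13,4) = 715; favorable C(8,4) = 70; P = 14/143; answer 14/143
Part II: B1 = 14/143; threaded value p + q = 157; d = 8174; 8174 = 2 * 61 * 67; sigma = (1 + 2) * (1 + 61) * (1 + 67) = 3 * 62 * 68 = 12648; answer 12648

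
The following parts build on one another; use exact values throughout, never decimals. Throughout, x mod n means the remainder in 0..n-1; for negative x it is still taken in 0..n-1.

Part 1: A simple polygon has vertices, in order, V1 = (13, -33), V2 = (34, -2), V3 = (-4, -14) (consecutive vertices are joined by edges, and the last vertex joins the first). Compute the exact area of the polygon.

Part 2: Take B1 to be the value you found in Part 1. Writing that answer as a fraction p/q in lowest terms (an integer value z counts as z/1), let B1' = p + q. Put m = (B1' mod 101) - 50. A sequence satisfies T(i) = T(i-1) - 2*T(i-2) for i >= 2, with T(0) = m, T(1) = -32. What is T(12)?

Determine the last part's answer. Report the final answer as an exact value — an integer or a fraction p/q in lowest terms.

Part 1: cross terms: (13*-2 - 34*-33)=1096, (34*-14 - -4*-2)=-484, (-4*-33 - 13*-14)=314; twice the area = |926| = 926; area = 463; answer 463
Part 2: B1 = 463; threaded value p + q = 464; m = 10; T(2) = 1*(-32) - 2*(10) = -52; iterating: T(2)=-52, T(3)=12, T(4)=116, T(5)=92, T(6)=-140, T(7)=-324, T(8)=-44, T(9)=604, T(10)=692, T(11)=-516, T(12)=-1900; answer -1900

-1900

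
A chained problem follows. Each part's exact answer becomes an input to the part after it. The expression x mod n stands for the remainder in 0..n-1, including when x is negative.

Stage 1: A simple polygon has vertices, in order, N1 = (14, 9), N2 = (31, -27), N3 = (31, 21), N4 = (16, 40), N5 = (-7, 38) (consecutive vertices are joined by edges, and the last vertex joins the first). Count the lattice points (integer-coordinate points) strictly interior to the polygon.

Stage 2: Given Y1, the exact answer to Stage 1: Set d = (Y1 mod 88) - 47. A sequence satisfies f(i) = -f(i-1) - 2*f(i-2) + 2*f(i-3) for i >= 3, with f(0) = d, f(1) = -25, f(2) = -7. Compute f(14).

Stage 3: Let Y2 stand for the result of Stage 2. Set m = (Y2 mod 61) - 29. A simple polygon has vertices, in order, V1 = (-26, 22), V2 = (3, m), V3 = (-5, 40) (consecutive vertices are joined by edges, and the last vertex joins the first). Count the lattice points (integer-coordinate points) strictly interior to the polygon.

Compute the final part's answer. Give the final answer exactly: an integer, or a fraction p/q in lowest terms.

Stage 1: cross terms: (14*-27 - 31*9)=-657, (31*21 - 31*-27)=1488, (31*40 - 16*21)=904, (16*38 - -7*40)=888, (-7*9 - 14*38)=-595; twice the area = |2028| = 2028; area = 1014; boundary points = 1 + 48 + 1 + 1 + 1 = 52; strictly interior points = area - boundary/2 + 1 = 989; answer 989
Stage 2: Y1 = 989; d = -26; f(3) = -1*(-7) - 2*(-25) + 2*(-26) = 5; iterating: f(3)=5, f(4)=-41, f(5)=17, f(6)=75, f(7)=-191, f(8)=75, f(9)=457, f(10)=-989, f(11)=225, f(12)=2667, f(13)=-5095, f(14)=211; answer 211
Stage 3: Y2 = 211; m = -1; cross terms: (-26*-1 - 3*22)=-40, (3*40 - -5*-1)=115, (-5*22 - -26*40)=930; twice the area = |1005| = 1005; area = 1005/2; boundary points = 1 + 1 + 3 = 5; strictly interior points = area - boundary/2 + 1 = 501; answer 501

501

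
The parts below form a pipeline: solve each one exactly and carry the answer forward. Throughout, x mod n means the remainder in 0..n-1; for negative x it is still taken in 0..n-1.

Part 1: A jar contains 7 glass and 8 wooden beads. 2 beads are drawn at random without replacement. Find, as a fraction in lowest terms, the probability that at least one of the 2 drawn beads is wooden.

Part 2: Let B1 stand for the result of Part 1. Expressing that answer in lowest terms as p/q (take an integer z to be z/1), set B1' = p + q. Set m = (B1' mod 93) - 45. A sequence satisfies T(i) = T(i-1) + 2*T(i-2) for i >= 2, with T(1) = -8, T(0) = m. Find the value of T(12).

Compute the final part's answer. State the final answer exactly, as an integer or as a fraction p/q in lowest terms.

-60096

Part 1: total draws C(15,2) = 105; complement C(7,2) = 21; favorable 105 - 21 = 84; P = 4/5; answer 4/5
Part 2: B1 = 4/5; threaded value p + q = 9; m = -36; T(2) = 1*(-8) + 2*(-36) = -80; iterating: T(2)=-80, T(3)=-96, T(4)=-256, T(5)=-448, T(6)=-960, T(7)=-1856, T(8)=-3776, T(9)=-7488, T(10)=-15040, T(11)=-30016, T(12)=-60096; answer -60096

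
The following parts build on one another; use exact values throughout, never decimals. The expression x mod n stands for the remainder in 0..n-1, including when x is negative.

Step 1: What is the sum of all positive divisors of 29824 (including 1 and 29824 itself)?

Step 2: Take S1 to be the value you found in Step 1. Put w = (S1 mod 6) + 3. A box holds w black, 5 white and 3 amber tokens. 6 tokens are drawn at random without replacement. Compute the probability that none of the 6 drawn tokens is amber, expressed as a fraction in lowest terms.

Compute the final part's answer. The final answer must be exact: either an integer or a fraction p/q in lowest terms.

2/33

Step 1: 29824 = 2^7 * 233; sigma = (1 + 2 + 4 + 8 + 16 + 32 + 64 + 128) * (1 + 233) = 255 * 234 = 59670; answer 59670
Step 2: S1 = 59670; w = 3; total draws C(11,6) = 462; favorable C(8,6) = 28; P = 2/33; answer 2/33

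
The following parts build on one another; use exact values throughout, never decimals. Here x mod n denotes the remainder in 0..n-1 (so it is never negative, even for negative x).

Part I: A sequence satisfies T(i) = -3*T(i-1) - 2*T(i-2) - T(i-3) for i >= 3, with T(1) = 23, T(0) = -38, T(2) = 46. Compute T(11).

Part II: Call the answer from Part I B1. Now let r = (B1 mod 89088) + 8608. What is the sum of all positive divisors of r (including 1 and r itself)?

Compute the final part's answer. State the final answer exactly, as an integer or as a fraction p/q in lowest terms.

Part I: T(3) = -3*(46) - 2*(23) - 1*(-38) = -146; iterating: T(3)=-146, T(4)=323, T(5)=-723, T(6)=1669, T(7)=-3884, T(8)=9037, T(9)=-21012, T(10)=48846, T(11)=-113551; answer -113551
Part II: B1 = -113551; r = 73233; 73233 = 3^2 * 79 * 103; sigma = (1 + 3 + 9) * (1 + 79) * (1 + 103) = 13 * 80 * 104 = 108160; answer 108160

108160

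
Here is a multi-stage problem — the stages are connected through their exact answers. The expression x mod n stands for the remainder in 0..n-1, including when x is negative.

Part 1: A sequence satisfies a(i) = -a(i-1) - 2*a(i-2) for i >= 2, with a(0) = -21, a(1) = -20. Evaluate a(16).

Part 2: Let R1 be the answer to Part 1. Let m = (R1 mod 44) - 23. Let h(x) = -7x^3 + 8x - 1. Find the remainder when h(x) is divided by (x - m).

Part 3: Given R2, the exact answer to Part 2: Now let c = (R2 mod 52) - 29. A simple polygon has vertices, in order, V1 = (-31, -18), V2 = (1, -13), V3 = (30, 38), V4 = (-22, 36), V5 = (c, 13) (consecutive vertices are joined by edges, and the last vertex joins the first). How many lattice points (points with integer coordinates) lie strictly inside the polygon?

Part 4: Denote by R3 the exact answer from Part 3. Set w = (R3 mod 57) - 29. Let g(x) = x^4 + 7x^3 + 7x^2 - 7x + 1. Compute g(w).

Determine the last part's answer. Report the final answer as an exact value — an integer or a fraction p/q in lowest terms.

674137

Part 1: a(2) = -1*(-20) - 2*(-21) = 62; iterating: a(2)=62, a(3)=-22, a(4)=-102, a(5)=146, a(6)=58, a(7)=-350, a(8)=234, a(9)=466, a(10)=-934, a(11)=2, a(12)=1866, a(13)=-1870, a(14)=-1862, a(15)=5602, a(16)=-1878; answer -1878
Part 2: R1 = -1878; m = -9; remainder = value at the root: -7*(-9)^3 + 8*(-9)^1 - 1 = (5103) + (-72) + (-1) = 5030; answer 5030
Part 3: R2 = 5030; c = 9; cross terms: (-31*-13 - 1*-18)=421, (1*38 - 30*-13)=428, (30*36 - -22*38)=1916, (-22*13 - 9*36)=-610, (9*-18 - -31*13)=241; twice the area = |2396| = 2396; area = 1198; boundary points = 1 + 1 + 2 + 1 + 1 = 6; strictly interior points = area - boundary/2 + 1 = 1196; answer 1196
Part 4: R3 = 1196; w = 27; 1*(27)^4 + 7*(27)^3 + 7*(27)^2 - 7*(27)^1 + 1 = (531441) + (137781) + (5103) + (-189) + (1) = 674137; answer 674137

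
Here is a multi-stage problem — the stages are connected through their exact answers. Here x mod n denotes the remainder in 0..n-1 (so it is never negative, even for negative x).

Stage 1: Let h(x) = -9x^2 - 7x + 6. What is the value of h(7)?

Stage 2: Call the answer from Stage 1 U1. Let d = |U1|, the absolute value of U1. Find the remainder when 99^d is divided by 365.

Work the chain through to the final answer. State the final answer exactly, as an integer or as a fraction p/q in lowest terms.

Stage 1: -9*(7)^2 - 7*(7)^1 + 6 = (-441) + (-49) + (6) = -484; answer -484
Stage 2: U1 = -484; d = 484; squarings mod 365: 99^1=99, 99^2=311, 99^4=361, 99^8=16, 99^16=256, 99^32=201, 99^64=251, 99^128=221, 99^256=296; 99^484 = 99^4 * 99^32 * 99^64 * 99^128 * 99^256 = 36 (mod 365); answer 36

36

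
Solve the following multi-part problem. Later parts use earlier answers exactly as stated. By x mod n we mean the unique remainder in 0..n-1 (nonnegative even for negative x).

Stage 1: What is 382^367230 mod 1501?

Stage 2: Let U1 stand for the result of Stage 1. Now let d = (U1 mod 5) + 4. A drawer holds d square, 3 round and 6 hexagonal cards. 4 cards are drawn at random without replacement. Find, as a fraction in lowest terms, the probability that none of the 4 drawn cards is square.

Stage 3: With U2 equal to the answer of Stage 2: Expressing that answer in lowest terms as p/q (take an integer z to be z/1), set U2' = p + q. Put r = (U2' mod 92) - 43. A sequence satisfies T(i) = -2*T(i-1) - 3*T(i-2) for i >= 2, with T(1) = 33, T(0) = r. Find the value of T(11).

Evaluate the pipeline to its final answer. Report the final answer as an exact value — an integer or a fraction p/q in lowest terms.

-11583

Stage 1: squarings mod 1501: 382^1=382, 382^2=327, 382^4=358, 382^8=579, 382^16=518, 382^32=1146, 382^64=1442, 382^128=479, 382^256=1289, 382^512=1415, 382^1024=1392, 382^2048=1374, 382^4096=1119, 382^8192=327, 382^16384=358, 382^32768=579, 382^65536=518, 382^131072=1146, 382^262144=1442; 382^367230 = 382^2 * 382^4 * 382^8 * 382^16 * 382^32 * 382^64 * 382^512 * 382^2048 * 382^4096 * 382^32768 * 382^65536 * 382^262144 = 1094 (mod 1501); answer 1094
Stage 2: U1 = 1094; d = 8; total draws C(17,4) = 2380; favorable C(9,4) = 126; P = 9/170; answer 9/170
Stage 3: U2 = 9/170; threaded value p + q = 179; r = 44; T(2) = -2*(33) - 3*(44) = -198; iterating: T(2)=-198, T(3)=297, T(4)=0, T(5)=-891, T(6)=1782, T(7)=-891, T(8)=-3564, T(9)=9801, T(10)=-8910, T(11)=-11583; answer -11583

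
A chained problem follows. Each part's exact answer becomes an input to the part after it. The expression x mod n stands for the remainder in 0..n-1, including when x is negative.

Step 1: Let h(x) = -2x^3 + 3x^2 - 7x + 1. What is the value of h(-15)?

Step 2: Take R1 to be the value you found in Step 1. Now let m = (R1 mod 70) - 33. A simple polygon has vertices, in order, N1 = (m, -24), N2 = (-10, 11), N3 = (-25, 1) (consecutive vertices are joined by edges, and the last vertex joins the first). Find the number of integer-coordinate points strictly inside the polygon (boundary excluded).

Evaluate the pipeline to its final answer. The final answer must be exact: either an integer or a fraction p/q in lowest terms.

Step 1: -2*(-15)^3 + 3*(-15)^2 - 7*(-15)^1 + 1 = (6750) + (675) + (105) + (1) = 7531; answer 7531
Step 2: R1 = 7531; m = 8; cross terms: (8*11 - -10*-24)=-152, (-10*1 - -25*11)=265, (-25*-24 - 8*1)=592; twice the area = |705| = 705; area = 705/2; boundary points = 1 + 5 + 1 = 7; strictly interior points = area - boundary/2 + 1 = 350; answer 350

350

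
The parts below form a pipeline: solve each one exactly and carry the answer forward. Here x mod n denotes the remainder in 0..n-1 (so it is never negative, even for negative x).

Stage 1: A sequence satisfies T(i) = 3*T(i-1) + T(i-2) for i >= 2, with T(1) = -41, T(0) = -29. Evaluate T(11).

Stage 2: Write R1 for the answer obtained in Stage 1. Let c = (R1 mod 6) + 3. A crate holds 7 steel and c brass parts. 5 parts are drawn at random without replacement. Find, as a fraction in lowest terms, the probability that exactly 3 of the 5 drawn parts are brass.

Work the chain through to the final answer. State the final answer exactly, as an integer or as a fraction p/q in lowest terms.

Stage 1: T(2) = 3*(-41) + 1*(-29) = -152; iterating: T(2)=-152, T(3)=-497, T(4)=-1643, T(5)=-5426, T(6)=-17921, T(7)=-59189, T(8)=-195488, T(9)=-645653, T(10)=-2132447, T(11)=-7042994; answer -7042994
Stage 2: R1 = -7042994; c = 7; total draws C(14,5) = 2002; favorable C(7,3)*C(7,2) = 735; P = 105/286; answer 105/286

105/286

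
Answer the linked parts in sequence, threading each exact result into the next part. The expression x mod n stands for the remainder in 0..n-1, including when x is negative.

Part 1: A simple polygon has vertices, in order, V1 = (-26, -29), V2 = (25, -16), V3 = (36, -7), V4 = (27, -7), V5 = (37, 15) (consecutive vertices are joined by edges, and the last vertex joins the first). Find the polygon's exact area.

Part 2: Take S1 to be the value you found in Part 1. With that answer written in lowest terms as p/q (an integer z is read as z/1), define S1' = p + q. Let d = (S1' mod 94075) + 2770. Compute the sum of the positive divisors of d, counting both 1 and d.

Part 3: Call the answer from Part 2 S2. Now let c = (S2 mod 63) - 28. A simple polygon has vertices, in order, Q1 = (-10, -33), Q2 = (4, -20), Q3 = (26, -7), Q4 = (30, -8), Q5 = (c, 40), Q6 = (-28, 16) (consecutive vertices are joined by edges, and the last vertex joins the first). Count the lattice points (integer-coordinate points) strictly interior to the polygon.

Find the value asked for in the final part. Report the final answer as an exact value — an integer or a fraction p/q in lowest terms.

2133

Part 1: cross terms: (-26*-16 - 25*-29)=1141, (25*-7 - 36*-16)=401, (36*-7 - 27*-7)=-63, (27*15 - 37*-7)=664, (37*-29 - -26*15)=-683; twice the area = |1460| = 1460; area = 730; answer 730
Part 2: S1 = 730; threaded value p + q = 731; d = 3501; 3501 = 3^2 * 389; sigma = (1 + 3 + 9) * (1 + 389) = 13 * 390 = 5070; answer 5070
Part 3: S2 = 5070; c = 2; cross terms: (-10*-20 - 4*-33)=332, (4*-7 - 26*-20)=492, (26*-8 - 30*-7)=2, (30*40 - 2*-8)=1216, (2*16 - -28*40)=1152, (-28*-33 - -10*16)=1084; twice the area = |4278| = 4278; area = 2139; boundary points = 1 + 1 + 1 + 4 + 6 + 1 = 14; strictly interior points = area - boundary/2 + 1 = 2133; answer 2133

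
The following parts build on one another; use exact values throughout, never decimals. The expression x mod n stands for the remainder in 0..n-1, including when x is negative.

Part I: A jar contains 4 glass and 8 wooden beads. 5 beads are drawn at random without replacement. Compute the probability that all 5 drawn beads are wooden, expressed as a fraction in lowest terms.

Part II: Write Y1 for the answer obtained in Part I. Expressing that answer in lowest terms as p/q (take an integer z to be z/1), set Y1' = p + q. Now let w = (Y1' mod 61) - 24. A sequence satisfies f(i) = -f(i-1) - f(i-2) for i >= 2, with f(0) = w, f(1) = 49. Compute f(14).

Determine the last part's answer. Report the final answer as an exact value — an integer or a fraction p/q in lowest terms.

-70

Part I: total draws C(12,5) = 792; favorable C(8,5) = 56; P = 7/99; answer 7/99
Part II: Y1 = 7/99; threaded value p + q = 106; w = 21; f(2) = -1*(49) - 1*(21) = -70; iterating: f(2)=-70, f(3)=21, f(4)=49, f(5)=-70, f(6)=21, f(7)=49, f(8)=-70, f(9)=21, f(10)=49, f(11)=-70, f(12)=21, f(13)=49, f(14)=-70; answer -70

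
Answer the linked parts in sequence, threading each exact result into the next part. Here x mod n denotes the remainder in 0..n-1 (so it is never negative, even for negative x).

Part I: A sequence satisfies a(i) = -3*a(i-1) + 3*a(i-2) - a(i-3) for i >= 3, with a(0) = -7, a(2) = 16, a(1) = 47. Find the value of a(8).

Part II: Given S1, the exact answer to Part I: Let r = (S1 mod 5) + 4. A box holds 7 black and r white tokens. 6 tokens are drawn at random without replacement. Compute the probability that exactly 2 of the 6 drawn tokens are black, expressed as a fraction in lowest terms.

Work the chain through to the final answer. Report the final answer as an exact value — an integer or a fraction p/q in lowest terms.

35/143

Part I: a(3) = -3*(16) + 3*(47) - 1*(-7) = 100; iterating: a(3)=100, a(4)=-299, a(5)=1181, a(6)=-4540, a(7)=17462, a(8)=-67187; answer -67187
Part II: S1 = -67187; r = 7; total draws C(14,6) = 3003; favorable C(7,2)*C(7,4) = 735; P = 35/143; answer 35/143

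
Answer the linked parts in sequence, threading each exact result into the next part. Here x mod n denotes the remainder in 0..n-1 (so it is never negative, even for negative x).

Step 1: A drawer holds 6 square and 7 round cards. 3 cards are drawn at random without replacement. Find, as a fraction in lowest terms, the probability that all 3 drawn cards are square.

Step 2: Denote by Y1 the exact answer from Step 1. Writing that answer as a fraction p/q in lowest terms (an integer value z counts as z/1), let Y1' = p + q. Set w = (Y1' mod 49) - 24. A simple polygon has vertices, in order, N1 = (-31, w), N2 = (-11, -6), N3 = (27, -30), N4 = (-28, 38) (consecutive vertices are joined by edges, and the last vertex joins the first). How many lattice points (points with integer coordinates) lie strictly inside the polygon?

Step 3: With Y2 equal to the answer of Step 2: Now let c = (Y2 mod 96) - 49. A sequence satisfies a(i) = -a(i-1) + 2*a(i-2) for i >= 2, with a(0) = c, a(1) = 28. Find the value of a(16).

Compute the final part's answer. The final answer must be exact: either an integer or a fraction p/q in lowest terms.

-1267040

Step 1: total draws C(13,3) = 286; favorable C(6,3) = 20; P = 10/143; answer 10/143
Step 2: Y1 = 10/143; threaded value p + q = 153; w = -18; cross terms: (-31*-6 - -11*-18)=-12, (-11*-30 - 27*-6)=492, (27*38 - -28*-30)=186, (-28*-18 - -31*38)=1682; twice the area = |2348| = 2348; area = 1174; boundary points = 4 + 2 + 1 + 1 = 8; strictly interior points = area - boundary/2 + 1 = 1171; answer 1171
Step 3: Y2 = 1171; c = -30; a(2) = -1*(28) + 2*(-30) = -88; iterating: a(2)=-88, a(3)=144, a(4)=-320, a(5)=608, a(6)=-1248, a(7)=2464, a(8)=-4960, a(9)=9888, a(10)=-19808, a(11)=39584, a(12)=-79200, a(13)=158368, a(14)=-316768, a(15)=633504, a(16)=-1267040; answer -1267040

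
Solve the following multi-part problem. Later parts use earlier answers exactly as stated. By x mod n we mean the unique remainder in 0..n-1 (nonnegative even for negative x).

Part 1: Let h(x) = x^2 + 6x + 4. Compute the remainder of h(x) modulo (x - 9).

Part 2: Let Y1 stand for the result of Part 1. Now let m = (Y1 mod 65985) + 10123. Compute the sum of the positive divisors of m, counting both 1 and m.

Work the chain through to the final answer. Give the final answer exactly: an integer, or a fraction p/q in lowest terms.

17616

Part 1: remainder = value at the root: 1*(9)^2 + 6*(9)^1 + 4 = (81) + (54) + (4) = 139; answer 139
Part 2: Y1 = 139; m = 10262; 10262 = 2 * 7 * 733; sigma = (1 + 2) * (1 + 7) * (1 + 733) = 3 * 8 * 734 = 17616; answer 17616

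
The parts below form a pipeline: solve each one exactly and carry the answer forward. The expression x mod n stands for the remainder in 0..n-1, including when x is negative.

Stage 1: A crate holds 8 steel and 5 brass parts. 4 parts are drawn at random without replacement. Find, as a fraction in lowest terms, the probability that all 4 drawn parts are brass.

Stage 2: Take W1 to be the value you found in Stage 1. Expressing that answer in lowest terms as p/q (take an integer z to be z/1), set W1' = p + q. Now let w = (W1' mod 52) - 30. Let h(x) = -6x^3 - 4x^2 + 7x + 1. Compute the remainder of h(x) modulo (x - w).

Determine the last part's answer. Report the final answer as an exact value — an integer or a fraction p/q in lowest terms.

-6329

Stage 1: total draws C(13,4) = 715; favorable C(5,4) = 5; P = 1/143; answer 1/143
Stage 2: W1 = 1/143; threaded value p + q = 144; w = 10; remainder = value at the root: -6*(10)^3 - 4*(10)^2 + 7*(10)^1 + 1 = (-6000) + (-400) + (70) + (1) = -6329; answer -6329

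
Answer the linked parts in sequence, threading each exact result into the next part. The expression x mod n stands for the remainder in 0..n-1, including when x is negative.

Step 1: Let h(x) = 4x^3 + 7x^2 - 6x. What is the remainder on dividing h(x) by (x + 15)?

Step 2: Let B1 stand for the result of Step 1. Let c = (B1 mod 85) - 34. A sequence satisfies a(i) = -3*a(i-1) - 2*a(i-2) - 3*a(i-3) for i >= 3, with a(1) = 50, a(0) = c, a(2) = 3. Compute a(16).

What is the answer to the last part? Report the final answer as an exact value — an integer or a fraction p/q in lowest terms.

Step 1: remainder = value at the root: 4*(-15)^3 + 7*(-15)^2 - 6*(-15)^1 = (-13500) + (1575) + (90) = -11835; answer -11835
Step 2: B1 = -11835; c = 31; a(3) = -3*(3) - 2*(50) - 3*(31) = -202; iterating: a(3)=-202, a(4)=450, a(5)=-955, a(6)=2571, a(7)=-7153, a(8)=19182, a(9)=-50953, a(10)=135954, a(11)=-363502, a(12)=971457, a(13)=-2595229, a(14)=6933279, a(15)=-18523750, a(16)=49490379; answer 49490379

49490379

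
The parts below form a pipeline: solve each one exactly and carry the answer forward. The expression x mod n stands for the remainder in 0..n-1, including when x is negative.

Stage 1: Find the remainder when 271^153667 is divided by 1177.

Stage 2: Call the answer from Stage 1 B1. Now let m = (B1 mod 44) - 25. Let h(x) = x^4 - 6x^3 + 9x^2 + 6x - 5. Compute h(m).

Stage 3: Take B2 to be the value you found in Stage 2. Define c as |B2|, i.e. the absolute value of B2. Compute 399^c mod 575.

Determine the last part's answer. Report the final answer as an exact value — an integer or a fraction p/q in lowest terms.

524

Stage 1: squarings mod 1177: 271^1=271, 271^2=467, 271^4=344, 271^8=636, 271^16=785, 271^32=654, 271^64=465, 271^128=834, 271^256=1126, 271^512=247, 271^1024=982, 271^2048=361, 271^4096=851, 271^8192=346, 271^16384=839, 271^32768=75, 271^65536=917, 271^131072=511; 271^153667 = 271^1 * 271^2 * 271^64 * 271^2048 * 271^4096 * 271^16384 * 271^131072 = 721 (mod 1177); answer 721
Stage 2: B1 = 721; m = -8; 1*(-8)^4 - 6*(-8)^3 + 9*(-8)^2 + 6*(-8)^1 - 5 = (4096) + (3072) + (576) + (-48) + (-5) = 7691; answer 7691
Stage 3: B2 = 7691; c = 7691; squarings mod 575: 399^1=399, 399^2=501, 399^4=301, 399^8=326, 399^16=476, 399^32=26, 399^64=101, 399^128=426, 399^256=351, 399^512=151, 399^1024=376, 399^2048=501, 399^4096=301; 399^7691 = 399^1 * 399^2 * 399^8 * 399^512 * 399^1024 * 399^2048 * 399^4096 = 524 (mod 575); answer 524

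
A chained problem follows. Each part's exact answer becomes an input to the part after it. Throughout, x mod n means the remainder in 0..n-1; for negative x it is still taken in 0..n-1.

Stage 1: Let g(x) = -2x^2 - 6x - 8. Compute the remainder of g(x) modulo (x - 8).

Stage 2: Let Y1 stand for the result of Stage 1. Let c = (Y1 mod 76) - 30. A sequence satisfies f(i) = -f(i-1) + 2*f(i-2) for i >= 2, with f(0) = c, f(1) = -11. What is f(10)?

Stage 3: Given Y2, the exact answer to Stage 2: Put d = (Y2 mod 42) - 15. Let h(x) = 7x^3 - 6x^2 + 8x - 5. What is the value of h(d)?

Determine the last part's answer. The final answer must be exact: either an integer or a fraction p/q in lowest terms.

-101

Stage 1: remainder = value at the root: -2*(8)^2 - 6*(8)^1 - 8 = (-128) + (-48) + (-8) = -184; answer -184
Stage 2: Y1 = -184; c = 14; f(2) = -1*(-11) + 2*(14) = 39; iterating: f(2)=39, f(3)=-61, f(4)=139, f(5)=-261, f(6)=539, f(7)=-1061, f(8)=2139, f(9)=-4261, f(10)=8539; answer 8539
Stage 3: Y2 = 8539; d = -2; 7*(-2)^3 - 6*(-2)^2 + 8*(-2)^1 - 5 = (-56) + (-24) + (-16) + (-5) = -101; answer -101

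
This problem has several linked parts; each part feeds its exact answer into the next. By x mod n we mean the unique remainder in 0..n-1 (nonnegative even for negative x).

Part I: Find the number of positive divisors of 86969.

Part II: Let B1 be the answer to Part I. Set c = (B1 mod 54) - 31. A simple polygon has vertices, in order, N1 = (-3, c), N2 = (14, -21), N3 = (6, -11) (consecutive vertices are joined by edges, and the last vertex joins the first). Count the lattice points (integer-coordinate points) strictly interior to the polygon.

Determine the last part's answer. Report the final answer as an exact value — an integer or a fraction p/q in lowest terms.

Part I: 86969 is prime, so its only divisors are 1 and 86969; count = 2; answer 2
Part II: B1 = 2; c = -29; cross terms: (-3*-21 - 14*-29)=469, (14*-11 - 6*-21)=-28, (6*-29 - -3*-11)=-207; twice the area = |234| = 234; area = 117; boundary points = 1 + 2 + 9 = 12; strictly interior points = area - boundary/2 + 1 = 112; answer 112

112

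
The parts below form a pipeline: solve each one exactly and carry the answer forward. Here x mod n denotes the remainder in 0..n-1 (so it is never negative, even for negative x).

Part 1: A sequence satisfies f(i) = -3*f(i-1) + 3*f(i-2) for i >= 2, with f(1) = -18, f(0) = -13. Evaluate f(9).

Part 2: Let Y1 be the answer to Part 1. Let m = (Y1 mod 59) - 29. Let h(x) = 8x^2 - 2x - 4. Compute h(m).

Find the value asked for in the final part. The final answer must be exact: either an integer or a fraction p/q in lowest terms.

Part 1: f(2) = -3*(-18) + 3*(-13) = 15; iterating: f(2)=15, f(3)=-99, f(4)=342, f(5)=-1323, f(6)=4995, f(7)=-18954, f(8)=71847, f(9)=-272403; answer -272403
Part 2: Y1 = -272403; m = -29; 8*(-29)^2 - 2*(-29)^1 - 4 = (6728) + (58) + (-4) = 6782; answer 6782

6782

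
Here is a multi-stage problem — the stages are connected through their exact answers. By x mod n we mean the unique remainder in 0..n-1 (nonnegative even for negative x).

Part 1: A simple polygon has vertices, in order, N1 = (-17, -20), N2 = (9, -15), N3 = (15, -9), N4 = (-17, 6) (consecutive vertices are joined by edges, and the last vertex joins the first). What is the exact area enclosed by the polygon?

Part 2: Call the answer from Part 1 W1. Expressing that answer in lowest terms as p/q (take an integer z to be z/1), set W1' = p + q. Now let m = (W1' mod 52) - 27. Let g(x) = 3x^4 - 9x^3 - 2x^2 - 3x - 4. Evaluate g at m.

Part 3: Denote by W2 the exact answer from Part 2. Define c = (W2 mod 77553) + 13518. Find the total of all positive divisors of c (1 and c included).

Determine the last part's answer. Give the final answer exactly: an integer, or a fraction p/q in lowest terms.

40254

Part 1: cross terms: (-17*-15 - 9*-20)=435, (9*-9 - 15*-15)=144, (15*6 - -17*-9)=-63, (-17*-20 - -17*6)=442; twice the area = |958| = 958; area = 479; answer 479
Part 2: W1 = 479; threaded value p + q = 480; m = -15; 3*(-15)^4 - 9*(-15)^3 - 2*(-15)^2 - 3*(-15)^1 - 4 = (151875) + (30375) + (-450) + (45) + (-4) = 181841; answer 181841
Part 3: W2 = 181841; c = 40253; 40253 is prime, so its only divisors are 1 and 40253; sigma = 1 + 40253 = 40254; answer 40254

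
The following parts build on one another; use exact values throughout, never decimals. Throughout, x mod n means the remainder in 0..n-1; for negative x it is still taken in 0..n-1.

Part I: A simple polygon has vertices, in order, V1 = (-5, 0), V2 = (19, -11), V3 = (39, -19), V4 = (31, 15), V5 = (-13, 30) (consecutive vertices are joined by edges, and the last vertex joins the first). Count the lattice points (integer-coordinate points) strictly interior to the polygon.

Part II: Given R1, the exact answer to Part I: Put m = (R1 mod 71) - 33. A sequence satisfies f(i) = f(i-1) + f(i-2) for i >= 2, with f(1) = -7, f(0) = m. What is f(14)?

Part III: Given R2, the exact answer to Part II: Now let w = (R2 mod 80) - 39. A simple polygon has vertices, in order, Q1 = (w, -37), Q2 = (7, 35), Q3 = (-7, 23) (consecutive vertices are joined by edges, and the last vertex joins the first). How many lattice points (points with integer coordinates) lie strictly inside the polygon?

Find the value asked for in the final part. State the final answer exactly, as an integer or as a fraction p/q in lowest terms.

Part I: cross terms: (-5*-11 - 19*0)=55, (19*-19 - 39*-11)=68, (39*15 - 31*-19)=1174, (31*30 - -13*15)=1125, (-13*0 - -5*30)=150; twice the area = |2572| = 2572; area = 1286; boundary points = 1 + 4 + 2 + 1 + 2 = 10; strictly interior points = area - boundary/2 + 1 = 1282; answer 1282
Part II: R1 = 1282; m = -29; f(2) = 1*(-7) + 1*(-29) = -36; iterating: f(2)=-36, f(3)=-43, f(4)=-79, f(5)=-122, f(6)=-201, f(7)=-323, f(8)=-524, f(9)=-847, f(10)=-1371, f(11)=-2218, f(12)=-3589, f(13)=-5807, f(14)=-9396; answer -9396
Part III: R2 = -9396; w = 5; cross terms: (5*35 - 7*-37)=434, (7*23 - -7*35)=406, (-7*-37 - 5*23)=144; twice the area = |984| = 984; area = 492; boundary points = 2 + 2 + 12 = 16; strictly interior points = area - boundary/2 + 1 = 485; answer 485

485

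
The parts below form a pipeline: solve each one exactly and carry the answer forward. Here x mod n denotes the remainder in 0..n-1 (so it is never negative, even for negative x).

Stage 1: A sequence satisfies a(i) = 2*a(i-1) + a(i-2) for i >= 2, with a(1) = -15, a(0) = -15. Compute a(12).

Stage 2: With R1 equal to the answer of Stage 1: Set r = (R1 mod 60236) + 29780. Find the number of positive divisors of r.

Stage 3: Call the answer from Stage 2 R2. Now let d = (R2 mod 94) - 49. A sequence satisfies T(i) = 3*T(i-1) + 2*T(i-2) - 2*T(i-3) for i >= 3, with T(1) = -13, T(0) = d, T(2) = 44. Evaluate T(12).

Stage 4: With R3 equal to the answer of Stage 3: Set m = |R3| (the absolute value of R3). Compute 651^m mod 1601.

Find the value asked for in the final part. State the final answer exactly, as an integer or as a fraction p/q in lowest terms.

Stage 1: a(2) = 2*(-15) + 1*(-15) = -45; iterating: a(2)=-45, a(3)=-105, a(4)=-255, a(5)=-615, a(6)=-1485, a(7)=-3585, a(8)=-8655, a(9)=-20895, a(10)=-50445, a(11)=-121785, a(12)=-294015; answer -294015
Stage 2: R1 = -294015; r = 36945; 36945 = 3^2 * 5 * 821; number of divisors = (2+1) * (1+1) * (1+1) = 12; answer 12
Stage 3: R2 = 12; d = -37; T(3) = 3*(44) + 2*(-13) - 2*(-37) = 180; iterating: T(3)=180, T(4)=654, T(5)=2234, T(6)=7650, T(7)=26110, T(8)=89162, T(9)=304406, T(10)=1039322, T(11)=3548454, T(12)=12115194; answer 12115194
Stage 4: R3 = 12115194; m = 12115194; squarings mod 1601: 651^1=651, 651^2=1137, 651^4=762, 651^8=1082, 651^16=393, 651^32=753, 651^64=255, 651^128=985, 651^256=19, 651^512=361, 651^1024=640, 651^2048=1345, 651^4096=1496, 651^8192=1419, 651^16384=1104, 651^32768=455, 651^65536=496, 651^131072=1063, 651^262144=1264, 651^524288=1499, 651^1048576=798, 651^2097152=1207, 651^4194304=1540, 651^8388608=519; 651^12115194 = 651^2 * 651^8 * 651^16 * 651^32 * 651^64 * 651^128 * 651^1024 * 651^2048 * 651^4096 * 651^16384 * 651^32768 * 651^524288 * 651^1048576 * 651^2097152 * 651^8388608 = 405 (mod 1601); answer 405

405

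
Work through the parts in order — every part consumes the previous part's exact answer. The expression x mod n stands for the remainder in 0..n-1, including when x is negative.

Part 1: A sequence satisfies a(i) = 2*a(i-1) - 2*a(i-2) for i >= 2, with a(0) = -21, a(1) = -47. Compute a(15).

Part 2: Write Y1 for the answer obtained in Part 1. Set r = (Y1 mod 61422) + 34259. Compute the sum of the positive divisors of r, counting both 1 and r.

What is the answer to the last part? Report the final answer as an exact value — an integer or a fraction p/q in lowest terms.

46536

Part 1: a(2) = 2*(-47) - 2*(-21) = -52; iterating: a(2)=-52, a(3)=-10, a(4)=84, a(5)=188, a(6)=208, a(7)=40, a(8)=-336, a(9)=-752, a(10)=-832, a(11)=-160, a(12)=1344, a(13)=3008, a(14)=3328, a(15)=640; answer 640
Part 2: Y1 = 640; r = 34899; 34899 = 3 * 11633; sigma = (1 + 3) * (1 + 11633) = 4 * 11634 = 46536; answer 46536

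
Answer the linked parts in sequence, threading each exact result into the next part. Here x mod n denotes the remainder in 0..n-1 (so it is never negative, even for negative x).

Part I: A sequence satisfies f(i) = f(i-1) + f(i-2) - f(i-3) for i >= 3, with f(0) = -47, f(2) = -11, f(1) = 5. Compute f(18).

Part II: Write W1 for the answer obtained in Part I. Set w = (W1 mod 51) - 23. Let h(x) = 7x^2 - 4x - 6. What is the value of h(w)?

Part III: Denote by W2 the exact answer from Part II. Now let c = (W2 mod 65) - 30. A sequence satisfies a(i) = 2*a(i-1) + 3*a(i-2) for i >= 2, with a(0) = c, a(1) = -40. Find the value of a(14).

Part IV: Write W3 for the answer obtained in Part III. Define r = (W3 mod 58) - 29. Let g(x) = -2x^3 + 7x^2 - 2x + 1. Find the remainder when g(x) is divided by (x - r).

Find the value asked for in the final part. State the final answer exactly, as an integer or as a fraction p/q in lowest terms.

Part I: f(3) = 1*(-11) + 1*(5) - 1*(-47) = 41; iterating: f(3)=41, f(4)=25, f(5)=77, f(6)=61, f(7)=113, f(8)=97, f(9)=149, f(10)=133, f(11)=185, f(12)=169, f(13)=221, f(14)=205, f(15)=257, f(16)=241, f(17)=293, f(18)=277; answer 277
Part II: W1 = 277; w = -1; 7*(-1)^2 - 4*(-1)^1 - 6 = (7) + (4) + (-6) = 5; answer 5
Part III: W2 = 5; c = -25; a(2) = 2*(-40) + 3*(-25) = -155; iterating: a(2)=-155, a(3)=-430, a(4)=-1325, a(5)=-3940, a(6)=-11855, a(7)=-35530, a(8)=-106625, a(9)=-319840, a(10)=-959555, a(11)=-2878630, a(12)=-8635925, a(13)=-25907740, a(14)=-77723255; answer -77723255
Part IV: W3 = -77723255; r = 22; remainder = value at the root: -2*(22)^3 + 7*(22)^2 - 2*(22)^1 + 1 = (-21296) + (3388) + (-44) + (1) = -17951; answer -17951

-17951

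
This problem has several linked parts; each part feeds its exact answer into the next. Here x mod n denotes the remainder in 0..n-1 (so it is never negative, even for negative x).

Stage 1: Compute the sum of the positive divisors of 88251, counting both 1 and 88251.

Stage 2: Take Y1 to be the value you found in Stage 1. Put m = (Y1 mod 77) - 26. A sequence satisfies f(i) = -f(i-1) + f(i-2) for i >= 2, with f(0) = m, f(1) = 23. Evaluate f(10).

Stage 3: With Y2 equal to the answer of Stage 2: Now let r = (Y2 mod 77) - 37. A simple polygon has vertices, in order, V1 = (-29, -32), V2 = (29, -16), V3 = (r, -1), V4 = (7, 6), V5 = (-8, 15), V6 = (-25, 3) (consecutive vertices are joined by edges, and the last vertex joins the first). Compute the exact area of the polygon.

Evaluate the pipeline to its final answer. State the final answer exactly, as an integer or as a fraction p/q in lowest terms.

3289/2

Stage 1: 88251 = 3 * 23 * 1279; sigma = (1 + 3) * (1 + 23) * (1 + 1279) = 4 * 24 * 1280 = 122880; answer 122880
Stage 2: Y1 = 122880; m = 39; f(2) = -1*(23) + 1*(39) = 16; iterating: f(2)=16, f(3)=7, f(4)=9, f(5)=-2, f(6)=11, f(7)=-13, f(8)=24, f(9)=-37, f(10)=61; answer 61
Stage 3: Y2 = 61; r = 24; cross terms: (-29*-16 - 29*-32)=1392, (29*-1 - 24*-16)=355, (24*6 - 7*-1)=151, (7*15 - -8*6)=153, (-8*3 - -25*15)=351, (-25*-32 - -29*3)=887; twice the area = |3289| = 3289; area = 3289/2; answer 3289/2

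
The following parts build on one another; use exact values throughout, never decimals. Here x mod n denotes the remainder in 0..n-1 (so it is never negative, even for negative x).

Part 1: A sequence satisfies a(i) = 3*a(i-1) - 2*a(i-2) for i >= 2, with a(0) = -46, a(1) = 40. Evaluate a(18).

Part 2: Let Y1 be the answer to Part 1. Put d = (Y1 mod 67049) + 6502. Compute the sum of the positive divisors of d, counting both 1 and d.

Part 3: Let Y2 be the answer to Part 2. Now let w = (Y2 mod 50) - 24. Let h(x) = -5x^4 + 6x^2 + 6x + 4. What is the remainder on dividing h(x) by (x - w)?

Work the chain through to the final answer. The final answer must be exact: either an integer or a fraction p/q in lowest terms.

Part 1: a(2) = 3*(40) - 2*(-46) = 212; iterating: a(2)=212, a(3)=556, a(4)=1244, a(5)=2620, a(6)=5372, a(7)=10876, a(8)=21884, a(9)=43900, a(10)=87932, a(11)=175996, a(12)=352124, a(13)=704380, a(14)=1408892, a(15)=2817916, a(16)=5635964, a(17)=11272060, a(18)=22544252; answer 22544252
Part 2: Y1 = 22544252; d = 22290; 22290 = 2 * 3 * 5 * 743; sigma = (1 + 2) * (1 + 3) * (1 + 5) * (1 + 743) = 3 * 4 * 6 * 744 = 53568; answer 53568
Part 3: Y2 = 53568; w = -6; remainder = value at the root: -5*(-6)^4 + 6*(-6)^2 + 6*(-6)^1 + 4 = (-6480) + (216) + (-36) + (4) = -6296; answer -6296

-6296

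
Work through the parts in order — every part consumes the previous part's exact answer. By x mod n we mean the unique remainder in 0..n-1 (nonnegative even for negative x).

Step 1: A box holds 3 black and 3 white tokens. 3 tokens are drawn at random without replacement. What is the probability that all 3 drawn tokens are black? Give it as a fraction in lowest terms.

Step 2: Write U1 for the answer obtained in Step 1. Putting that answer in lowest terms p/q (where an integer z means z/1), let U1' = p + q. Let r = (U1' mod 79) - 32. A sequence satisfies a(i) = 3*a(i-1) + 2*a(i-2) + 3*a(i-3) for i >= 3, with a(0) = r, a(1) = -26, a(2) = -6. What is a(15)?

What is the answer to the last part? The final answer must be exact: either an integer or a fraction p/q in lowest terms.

Step 1: total draws C(6,3) = 20; favorable C(3,3) = 1; P = 1/20; answer 1/20
Step 2: U1 = 1/20; threaded value p + q = 21; r = -11; a(3) = 3*(-6) + 2*(-26) + 3*(-11) = -103; iterating: a(3)=-103, a(4)=-399, a(5)=-1421, a(6)=-5370, a(7)=-20149, a(8)=-75450, a(9)=-282758, a(10)=-1059621, a(11)=-3970729, a(12)=-14879703, a(13)=-55759430, a(14)=-208949883, a(15)=-783007618; answer -783007618

-783007618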